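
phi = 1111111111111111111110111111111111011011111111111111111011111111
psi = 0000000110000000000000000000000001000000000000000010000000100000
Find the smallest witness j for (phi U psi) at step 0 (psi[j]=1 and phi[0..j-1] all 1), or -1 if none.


(phi U psi) at 0: need smallest j with psi[j]=1 and phi[i]=1 for all i in [0,j).
Scan from step 0:
  step 0: phi=1, psi=0 -> continue
  step 1: phi=1, psi=0 -> continue
  step 2: phi=1, psi=0 -> continue
  step 3: phi=1, psi=0 -> continue
  step 7: psi=1 and phi held for [0,7) -> witness found
Witness step = 7

7


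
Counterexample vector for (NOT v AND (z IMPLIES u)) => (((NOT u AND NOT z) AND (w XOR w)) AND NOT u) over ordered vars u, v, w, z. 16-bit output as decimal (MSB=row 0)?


F1 = (NOT v AND (z IMPLIES u))
F2 = (((NOT u AND NOT z) AND (w XOR w)) AND NOT u)
Counterexample to F1=>F2 is where F1=1 and F2=0.
Evaluate each row (bits = u,v,w,z, MSB first):
  row 0 [0000]: F1=1 F2=0 -> F1&~F2 -> 1
  row 1 [0001]: F1=0 F2=0 -> F1&~F2 -> 0
  row 2 [0010]: F1=1 F2=0 -> F1&~F2 -> 1
  row 3 [0011]: F1=0 F2=0 -> F1&~F2 -> 0
  row 4 [0100]: F1=0 F2=0 -> F1&~F2 -> 0
  row 5 [0101]: F1=0 F2=0 -> F1&~F2 -> 0
  row 6 [0110]: F1=0 F2=0 -> F1&~F2 -> 0
  row 7 [0111]: F1=0 F2=0 -> F1&~F2 -> 0
  row 8 [1000]: F1=1 F2=0 -> F1&~F2 -> 1
  row 9 [1001]: F1=1 F2=0 -> F1&~F2 -> 1
  row 10 [1010]: F1=1 F2=0 -> F1&~F2 -> 1
  row 11 [1011]: F1=1 F2=0 -> F1&~F2 -> 1
  row 12 [1100]: F1=0 F2=0 -> F1&~F2 -> 0
  row 13 [1101]: F1=0 F2=0 -> F1&~F2 -> 0
  row 14 [1110]: F1=0 F2=0 -> F1&~F2 -> 0
  row 15 [1111]: F1=0 F2=0 -> F1&~F2 -> 0
Full result column, 4 rows per line (u,v fixed per line; w,z runs 00..11 left to right):
  rows 0-3 [u,v=00]: 1010  = hex A
  rows 4-7 [u,v=01]: 0000  = hex 0
  rows 8-11 [u,v=10]: 1111  = hex F
  rows 12-15 [u,v=11]: 0000  = hex 0
Counterexample vector (row 0 .. row 15) = 1010000011110000
Output column grouped in 4s = 1010 0000 1111 0000 = 0xA0F0
Convert to decimal digit by digit (value = value*16 + digit):
  A -> 10
  10*16 + 0 = 160
  160*16 + 15 (F) = 2575
  2575*16 + 0 = 41200
Decimal = 41200

41200


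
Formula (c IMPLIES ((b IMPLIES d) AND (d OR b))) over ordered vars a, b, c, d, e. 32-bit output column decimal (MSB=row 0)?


Formula: (c IMPLIES ((b IMPLIES d) AND (d OR b))) over a, b, c, d, e (32 rows)
Evaluate each row (bits = a,b,c,d,e, MSB first):
  row 0 [00000]: (0 IMPLIES ((0 IMPLIES 0) AND (0 OR 0))) -> 1
  row 1 [00001]: (0 IMPLIES ((0 IMPLIES 0) AND (0 OR 0))) -> 1
  row 2 [00010]: (0 IMPLIES ((0 IMPLIES 1) AND (1 OR 0))) -> 1
  row 3 [00011]: (0 IMPLIES ((0 IMPLIES 1) AND (1 OR 0))) -> 1
  row 4 [00100]: (1 IMPLIES ((0 IMPLIES 0) AND (0 OR 0))) -> 0
  row 5 [00101]: (1 IMPLIES ((0 IMPLIES 0) AND (0 OR 0))) -> 0
  row 6 [00110]: (1 IMPLIES ((0 IMPLIES 1) AND (1 OR 0))) -> 1
  row 7 [00111]: (1 IMPLIES ((0 IMPLIES 1) AND (1 OR 0))) -> 1
  row 8 [01000]: (0 IMPLIES ((1 IMPLIES 0) AND (0 OR 1))) -> 1
  row 9 [01001]: (0 IMPLIES ((1 IMPLIES 0) AND (0 OR 1))) -> 1
  row 10 [01010]: (0 IMPLIES ((1 IMPLIES 1) AND (1 OR 1))) -> 1
  row 11 [01011]: (0 IMPLIES ((1 IMPLIES 1) AND (1 OR 1))) -> 1
  row 12 [01100]: (1 IMPLIES ((1 IMPLIES 0) AND (0 OR 1))) -> 0
  row 13 [01101]: (1 IMPLIES ((1 IMPLIES 0) AND (0 OR 1))) -> 0
  row 14 [01110]: (1 IMPLIES ((1 IMPLIES 1) AND (1 OR 1))) -> 1
  row 15 [01111]: (1 IMPLIES ((1 IMPLIES 1) AND (1 OR 1))) -> 1
  row 16 [10000]: (0 IMPLIES ((0 IMPLIES 0) AND (0 OR 0))) -> 1
  row 17 [10001]: (0 IMPLIES ((0 IMPLIES 0) AND (0 OR 0))) -> 1
  row 18 [10010]: (0 IMPLIES ((0 IMPLIES 1) AND (1 OR 0))) -> 1
  row 19 [10011]: (0 IMPLIES ((0 IMPLIES 1) AND (1 OR 0))) -> 1
  row 20 [10100]: (1 IMPLIES ((0 IMPLIES 0) AND (0 OR 0))) -> 0
  row 21 [10101]: (1 IMPLIES ((0 IMPLIES 0) AND (0 OR 0))) -> 0
  row 22 [10110]: (1 IMPLIES ((0 IMPLIES 1) AND (1 OR 0))) -> 1
  row 23 [10111]: (1 IMPLIES ((0 IMPLIES 1) AND (1 OR 0))) -> 1
  row 24 [11000]: (0 IMPLIES ((1 IMPLIES 0) AND (0 OR 1))) -> 1
  row 25 [11001]: (0 IMPLIES ((1 IMPLIES 0) AND (0 OR 1))) -> 1
  row 26 [11010]: (0 IMPLIES ((1 IMPLIES 1) AND (1 OR 1))) -> 1
  row 27 [11011]: (0 IMPLIES ((1 IMPLIES 1) AND (1 OR 1))) -> 1
  row 28 [11100]: (1 IMPLIES ((1 IMPLIES 0) AND (0 OR 1))) -> 0
  row 29 [11101]: (1 IMPLIES ((1 IMPLIES 0) AND (0 OR 1))) -> 0
  row 30 [11110]: (1 IMPLIES ((1 IMPLIES 1) AND (1 OR 1))) -> 1
  row 31 [11111]: (1 IMPLIES ((1 IMPLIES 1) AND (1 OR 1))) -> 1
Full result column, 4 rows per line (a,b,c fixed per line; d,e runs 00..11 left to right):
  rows 0-3 [a,b,c=000]: 1111  = hex F
  rows 4-7 [a,b,c=001]: 0011  = hex 3
  rows 8-11 [a,b,c=010]: 1111  = hex F
  rows 12-15 [a,b,c=011]: 0011  = hex 3
  rows 16-19 [a,b,c=100]: 1111  = hex F
  rows 20-23 [a,b,c=101]: 0011  = hex 3
  rows 24-27 [a,b,c=110]: 1111  = hex F
  rows 28-31 [a,b,c=111]: 0011  = hex 3
Output column (row 0 .. row 31) = 11110011111100111111001111110011
Output column grouped in 4s = 1111 0011 1111 0011 1111 0011 1111 0011 = 0xF3F3F3F3
Convert to decimal digit by digit (value = value*16 + digit):
  F -> 15
  15*16 + 3 = 243
  243*16 + 15 (F) = 3903
  3903*16 + 3 = 62451
  62451*16 + 15 (F) = 999231
  999231*16 + 3 = 15987699
  15987699*16 + 15 (F) = 255803199
  255803199*16 + 3 = 4092851187
Decimal = 4092851187

4092851187


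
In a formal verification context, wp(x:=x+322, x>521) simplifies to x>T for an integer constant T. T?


Formula: wp(x:=E, P) = P[E/x] (substitute E for x in postcondition)
Step 1: Postcondition: x>521
Step 2: Substitute x+322 for x: x+322>521
Step 3: Solve for x: x > 521-322 = 199

199


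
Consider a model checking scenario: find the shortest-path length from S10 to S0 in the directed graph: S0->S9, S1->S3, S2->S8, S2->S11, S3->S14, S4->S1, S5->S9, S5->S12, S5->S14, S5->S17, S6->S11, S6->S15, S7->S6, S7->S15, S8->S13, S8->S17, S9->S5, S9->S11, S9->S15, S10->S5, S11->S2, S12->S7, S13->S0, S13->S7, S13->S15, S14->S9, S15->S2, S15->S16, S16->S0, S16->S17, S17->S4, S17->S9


BFS layer-by-layer from S10:
  dist 0: {S10}
  dist 1: {S5}
  dist 2: {S9, S12, S14, S17}
  dist 3: {S4, S7, S11, S15}
  dist 4: {S1, S2, S6, S16}
  dist 5: {S0, S3, S8}
  -> S0 reached at distance 5
Shortest path length = 5

5


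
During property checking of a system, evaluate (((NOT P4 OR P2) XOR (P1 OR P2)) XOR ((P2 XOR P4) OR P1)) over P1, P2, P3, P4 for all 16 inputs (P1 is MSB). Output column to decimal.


Formula: (((NOT P4 OR P2) XOR (P1 OR P2)) XOR ((P2 XOR P4) OR P1)) over P1, P2, P3, P4 (16 rows)
Evaluate each row (bits = P1,P2,P3,P4, MSB first):
  row 0 [0000]: (((NOT 0 OR 0) XOR (0 OR 0)) XOR ((0 XOR 0) OR 0)) -> 1
  row 1 [0001]: (((NOT 1 OR 0) XOR (0 OR 0)) XOR ((0 XOR 1) OR 0)) -> 1
  row 2 [0010]: (((NOT 0 OR 0) XOR (0 OR 0)) XOR ((0 XOR 0) OR 0)) -> 1
  row 3 [0011]: (((NOT 1 OR 0) XOR (0 OR 0)) XOR ((0 XOR 1) OR 0)) -> 1
  row 4 [0100]: (((NOT 0 OR 1) XOR (0 OR 1)) XOR ((1 XOR 0) OR 0)) -> 1
  row 5 [0101]: (((NOT 1 OR 1) XOR (0 OR 1)) XOR ((1 XOR 1) OR 0)) -> 0
  row 6 [0110]: (((NOT 0 OR 1) XOR (0 OR 1)) XOR ((1 XOR 0) OR 0)) -> 1
  row 7 [0111]: (((NOT 1 OR 1) XOR (0 OR 1)) XOR ((1 XOR 1) OR 0)) -> 0
  row 8 [1000]: (((NOT 0 OR 0) XOR (1 OR 0)) XOR ((0 XOR 0) OR 1)) -> 1
  row 9 [1001]: (((NOT 1 OR 0) XOR (1 OR 0)) XOR ((0 XOR 1) OR 1)) -> 0
  row 10 [1010]: (((NOT 0 OR 0) XOR (1 OR 0)) XOR ((0 XOR 0) OR 1)) -> 1
  row 11 [1011]: (((NOT 1 OR 0) XOR (1 OR 0)) XOR ((0 XOR 1) OR 1)) -> 0
  row 12 [1100]: (((NOT 0 OR 1) XOR (1 OR 1)) XOR ((1 XOR 0) OR 1)) -> 1
  row 13 [1101]: (((NOT 1 OR 1) XOR (1 OR 1)) XOR ((1 XOR 1) OR 1)) -> 1
  row 14 [1110]: (((NOT 0 OR 1) XOR (1 OR 1)) XOR ((1 XOR 0) OR 1)) -> 1
  row 15 [1111]: (((NOT 1 OR 1) XOR (1 OR 1)) XOR ((1 XOR 1) OR 1)) -> 1
Full result column, 4 rows per line (P1,P2 fixed per line; P3,P4 runs 00..11 left to right):
  rows 0-3 [P1,P2=00]: 1111  = hex F
  rows 4-7 [P1,P2=01]: 1010  = hex A
  rows 8-11 [P1,P2=10]: 1010  = hex A
  rows 12-15 [P1,P2=11]: 1111  = hex F
Output column (row 0 .. row 15) = 1111101010101111
Output column grouped in 4s = 1111 1010 1010 1111 = 0xFAAF
Convert to decimal digit by digit (value = value*16 + digit):
  F -> 15
  15*16 + 10 (A) = 250
  250*16 + 10 (A) = 4010
  4010*16 + 15 (F) = 64175
Decimal = 64175

64175


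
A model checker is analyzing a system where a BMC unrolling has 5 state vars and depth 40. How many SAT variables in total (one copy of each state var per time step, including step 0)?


BMC unrolls to depth k, creating one copy of each state var for steps 0..k.
Step count = 40 + 1 = 41 (steps 0 through 40)
Vars per step = 5
Total = 5 * 41 = 205

205


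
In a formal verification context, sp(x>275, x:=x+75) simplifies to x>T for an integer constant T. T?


Formula: sp(P, x:=E) = exists old_x. (x = E[old_x/x]) AND P[old_x/x] (old_x is the value of x before the assignment; eliminate old_x by solving x = E[old_x/x] for old_x)
Step 1: Precondition P: x>275, i.e. old_x > 275
Step 2: Assignment gives x = old_x + 75, so old_x = x - 75
Step 3: Substitute into P: x - 75 > 275
Step 4: Simplify: x > 275+75 = 350

350


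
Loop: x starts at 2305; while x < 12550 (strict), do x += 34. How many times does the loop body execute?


Step 1: x goes from 2305 toward 12550 by 34; the body runs while x<12550, so iterations = ceil((bound-start)/step)
Step 2: Distance=10245
Step 3: ceil(10245/34)=302

302


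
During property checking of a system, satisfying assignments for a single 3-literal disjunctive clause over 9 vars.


Step 1: Total=2^9=512
Step 2: Unsat when all 3 false: 2^6=64
Step 3: Sat=512-64=448

448


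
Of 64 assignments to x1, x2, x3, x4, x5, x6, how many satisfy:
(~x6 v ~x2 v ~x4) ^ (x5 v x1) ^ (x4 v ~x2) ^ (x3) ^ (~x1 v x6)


CNF with 5 clauses over 6 vars (64 assignments).
An assignment satisfies CNF iff every clause has >=1 true literal.
Check each row (bits = x1,x2,x3,x4,x5,x6; clause T/F shown):
  row 0 [000000]: clauses=TFTFT -> 0
  row 1 [000001]: clauses=TFTFT -> 0
  row 2 [000010]: clauses=TTTFT -> 0
  row 3 [000011]: clauses=TTTFT -> 0
  row 4 [000100]: clauses=TFTFT -> 0
  (every remaining row is evaluated the same way; all 64 results are listed next)
Full result column, 8 rows per line (x1,x2,x3 fixed per line; x4,x5,x6 runs 000..111 left to right):
  rows 0-7 [x1,x2,x3=000]: 00000000  (ones: 0)
  rows 8-15 [x1,x2,x3=001]: 00110011  (ones: 4)
  rows 16-23 [x1,x2,x3=010]: 00000000  (ones: 0)
  rows 24-31 [x1,x2,x3=011]: 00000010  (ones: 1)
  rows 32-39 [x1,x2,x3=100]: 00000000  (ones: 0)
  rows 40-47 [x1,x2,x3=101]: 01010101  (ones: 4)
  rows 48-55 [x1,x2,x3=110]: 00000000  (ones: 0)
  rows 56-63 [x1,x2,x3=111]: 00000000  (ones: 0)
Satisfying assignments = 0+4+0+1+0+4+0+0 = 9

9


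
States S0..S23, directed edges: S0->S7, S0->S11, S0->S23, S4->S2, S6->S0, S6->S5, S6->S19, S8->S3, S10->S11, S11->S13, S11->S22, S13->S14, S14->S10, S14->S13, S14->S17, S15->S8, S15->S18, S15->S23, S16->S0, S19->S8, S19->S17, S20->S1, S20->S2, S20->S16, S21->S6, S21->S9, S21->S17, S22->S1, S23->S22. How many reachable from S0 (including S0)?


BFS from S0:
  layer 0: {S0}
  layer 1: {S7, S11, S23}
  layer 2: {S13, S22}
  layer 3: {S1, S14}
  layer 4: {S10, S17}
Reachable set: {S0, S1, S7, S10, S11, S13, S14, S17, S22, S23}
Count = 10

10


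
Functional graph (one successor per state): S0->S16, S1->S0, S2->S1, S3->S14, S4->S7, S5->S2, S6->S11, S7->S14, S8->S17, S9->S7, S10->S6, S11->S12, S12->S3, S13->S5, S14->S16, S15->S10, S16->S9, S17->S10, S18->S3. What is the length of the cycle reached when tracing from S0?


Trace from S0 until a state repeats:
  S0 -> S16 -> S9 -> S7 -> S14 -> S16
S16 first seen at step 1, revisited at step 5.
Cycle length = 5 - 1 = 4

4


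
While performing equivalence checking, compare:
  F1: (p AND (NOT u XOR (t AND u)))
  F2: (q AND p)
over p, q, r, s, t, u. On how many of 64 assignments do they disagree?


F1 = (p AND (NOT u XOR (t AND u)))
F2 = (q AND p)
Evaluate both on each of 64 rows (bits = p,q,r,s,t,u):
  row 0 [000000]: F1=0 F2=0 -> 0
  row 1 [000001]: F1=0 F2=0 -> 0
  row 2 [000010]: F1=0 F2=0 -> 0
  row 3 [000011]: F1=0 F2=0 -> 0
  row 4 [000100]: F1=0 F2=0 -> 0
  (every remaining row is evaluated the same way; all 64 results are listed next)
Full result column, 8 rows per line (p,q,r fixed per line; s,t,u runs 000..111 left to right):
  rows 0-7 [p,q,r=000]: 00000000  (ones: 0)
  rows 8-15 [p,q,r=001]: 00000000  (ones: 0)
  rows 16-23 [p,q,r=010]: 00000000  (ones: 0)
  rows 24-31 [p,q,r=011]: 00000000  (ones: 0)
  rows 32-39 [p,q,r=100]: 10111011  (ones: 6)
  rows 40-47 [p,q,r=101]: 10111011  (ones: 6)
  rows 48-55 [p,q,r=110]: 01000100  (ones: 2)
  rows 56-63 [p,q,r=111]: 01000100  (ones: 2)
Disagreements = 0+0+0+0+6+6+2+2 = 16

16


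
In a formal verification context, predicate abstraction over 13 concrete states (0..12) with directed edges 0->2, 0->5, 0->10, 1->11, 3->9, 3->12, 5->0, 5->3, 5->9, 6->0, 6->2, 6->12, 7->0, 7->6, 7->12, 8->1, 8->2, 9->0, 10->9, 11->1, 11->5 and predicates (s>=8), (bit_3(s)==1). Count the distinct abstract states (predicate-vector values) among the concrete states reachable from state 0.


BFS from 0:
Concrete reachable: {0, 2, 3, 5, 9, 10, 12}
Abstract via predicates (s>=8), (bit_3(s)==1):
  (0,0) <- {0, 2, 3, 5}
  (1,1) <- {9, 10, 12}
Distinct abstract states = 2

2


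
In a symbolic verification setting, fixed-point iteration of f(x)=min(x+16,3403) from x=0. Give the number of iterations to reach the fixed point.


Step 1: x=0, cap=3403, increment=16
Step 2: x grows by 16 each step until capped at 3403; fixed point is x=3403
Step 3: iterations = ceil(3403/16) = 213

213


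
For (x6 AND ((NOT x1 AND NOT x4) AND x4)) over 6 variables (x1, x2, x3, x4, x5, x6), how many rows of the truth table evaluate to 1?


Formula: (x6 AND ((NOT x1 AND NOT x4) AND x4)) over 6 vars (64 rows)
Evaluate each row (x1, x2, x3, x4, x5, x6 as bits, MSB first):
  row 0 [000000]: (0 AND ((NOT 0 AND NOT 0) AND 0)) -> 0
  row 1 [000001]: (1 AND ((NOT 0 AND NOT 0) AND 0)) -> 0
  row 2 [000010]: (0 AND ((NOT 0 AND NOT 0) AND 0)) -> 0
  row 3 [000011]: (1 AND ((NOT 0 AND NOT 0) AND 0)) -> 0
  row 4 [000100]: (0 AND ((NOT 0 AND NOT 1) AND 1)) -> 0
  (every remaining row is evaluated the same way; all 64 results are listed next)
Full result column, 8 rows per line (x1,x2,x3 fixed per line; x4,x5,x6 runs 000..111 left to right):
  rows 0-7 [x1,x2,x3=000]: 00000000  (ones: 0)
  rows 8-15 [x1,x2,x3=001]: 00000000  (ones: 0)
  rows 16-23 [x1,x2,x3=010]: 00000000  (ones: 0)
  rows 24-31 [x1,x2,x3=011]: 00000000  (ones: 0)
  rows 32-39 [x1,x2,x3=100]: 00000000  (ones: 0)
  rows 40-47 [x1,x2,x3=101]: 00000000  (ones: 0)
  rows 48-55 [x1,x2,x3=110]: 00000000  (ones: 0)
  rows 56-63 [x1,x2,x3=111]: 00000000  (ones: 0)
Count of 1-rows = 0+0+0+0+0+0+0+0 = 0

0


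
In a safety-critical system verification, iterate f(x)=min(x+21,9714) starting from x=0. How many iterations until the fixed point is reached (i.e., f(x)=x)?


Step 1: x=0, cap=9714, increment=21
Step 2: x grows by 21 each step until capped at 9714; fixed point is x=9714
Step 3: iterations = ceil(9714/21) = 463

463


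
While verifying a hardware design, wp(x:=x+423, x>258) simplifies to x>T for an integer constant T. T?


Formula: wp(x:=E, P) = P[E/x] (substitute E for x in postcondition)
Step 1: Postcondition: x>258
Step 2: Substitute x+423 for x: x+423>258
Step 3: Solve for x: x > 258-423 = -165

-165


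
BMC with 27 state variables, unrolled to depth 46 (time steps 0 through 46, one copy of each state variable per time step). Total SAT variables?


BMC unrolls to depth k, creating one copy of each state var for steps 0..k.
Step count = 46 + 1 = 47 (steps 0 through 46)
Vars per step = 27
Total = 27 * 47 = 1269

1269


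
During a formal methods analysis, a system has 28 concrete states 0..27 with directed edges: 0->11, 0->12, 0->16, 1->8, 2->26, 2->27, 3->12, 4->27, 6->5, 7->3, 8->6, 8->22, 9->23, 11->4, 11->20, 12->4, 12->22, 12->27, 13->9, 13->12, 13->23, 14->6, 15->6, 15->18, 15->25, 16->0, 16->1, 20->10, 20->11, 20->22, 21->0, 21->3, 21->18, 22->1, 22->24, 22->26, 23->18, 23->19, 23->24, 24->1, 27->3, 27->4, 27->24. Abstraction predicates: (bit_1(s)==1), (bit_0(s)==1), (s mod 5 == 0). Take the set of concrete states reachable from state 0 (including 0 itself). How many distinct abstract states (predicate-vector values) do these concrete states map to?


BFS from 0:
Concrete reachable: {0, 1, 3, 4, 5, 6, 8, 10, 11, 12, 16, 20, 22, 24, 26, 27}
Abstract via predicates (bit_1(s)==1), (bit_0(s)==1), (s mod 5 == 0):
  (0,0,0) <- {4, 8, 12, 16, 24}
  (0,0,1) <- {0, 20}
  (0,1,0) <- {1}
  (0,1,1) <- {5}
  (1,0,0) <- {6, 22, 26}
  (1,0,1) <- {10}
  (1,1,0) <- {3, 11, 27}
Distinct abstract states = 7

7


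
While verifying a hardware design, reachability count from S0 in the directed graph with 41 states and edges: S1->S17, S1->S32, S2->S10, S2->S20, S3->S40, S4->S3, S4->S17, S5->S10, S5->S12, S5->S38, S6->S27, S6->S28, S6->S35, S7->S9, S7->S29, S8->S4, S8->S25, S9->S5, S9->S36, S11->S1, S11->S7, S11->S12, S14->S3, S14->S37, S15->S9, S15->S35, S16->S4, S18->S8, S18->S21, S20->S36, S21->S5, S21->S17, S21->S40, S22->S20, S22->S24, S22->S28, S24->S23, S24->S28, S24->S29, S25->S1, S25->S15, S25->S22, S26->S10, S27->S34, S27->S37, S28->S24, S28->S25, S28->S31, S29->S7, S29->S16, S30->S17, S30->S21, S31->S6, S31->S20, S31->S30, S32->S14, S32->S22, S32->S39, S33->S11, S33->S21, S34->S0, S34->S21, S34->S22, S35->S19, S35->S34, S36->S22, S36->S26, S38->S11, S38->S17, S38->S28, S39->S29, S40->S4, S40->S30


BFS from S0:
  layer 0: {S0}
Reachable set: {S0}
Count = 1

1


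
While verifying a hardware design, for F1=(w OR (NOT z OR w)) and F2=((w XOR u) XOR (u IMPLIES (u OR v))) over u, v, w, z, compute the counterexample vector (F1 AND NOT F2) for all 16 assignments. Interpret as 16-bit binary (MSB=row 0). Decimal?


F1 = (w OR (NOT z OR w))
F2 = ((w XOR u) XOR (u IMPLIES (u OR v)))
Counterexample to F1=>F2 is where F1=1 and F2=0.
Evaluate each row (bits = u,v,w,z, MSB first):
  row 0 [0000]: F1=1 F2=1 -> F1&~F2 -> 0
  row 1 [0001]: F1=0 F2=1 -> F1&~F2 -> 0
  row 2 [0010]: F1=1 F2=0 -> F1&~F2 -> 1
  row 3 [0011]: F1=1 F2=0 -> F1&~F2 -> 1
  row 4 [0100]: F1=1 F2=1 -> F1&~F2 -> 0
  row 5 [0101]: F1=0 F2=1 -> F1&~F2 -> 0
  row 6 [0110]: F1=1 F2=0 -> F1&~F2 -> 1
  row 7 [0111]: F1=1 F2=0 -> F1&~F2 -> 1
  row 8 [1000]: F1=1 F2=0 -> F1&~F2 -> 1
  row 9 [1001]: F1=0 F2=0 -> F1&~F2 -> 0
  row 10 [1010]: F1=1 F2=1 -> F1&~F2 -> 0
  row 11 [1011]: F1=1 F2=1 -> F1&~F2 -> 0
  row 12 [1100]: F1=1 F2=0 -> F1&~F2 -> 1
  row 13 [1101]: F1=0 F2=0 -> F1&~F2 -> 0
  row 14 [1110]: F1=1 F2=1 -> F1&~F2 -> 0
  row 15 [1111]: F1=1 F2=1 -> F1&~F2 -> 0
Full result column, 4 rows per line (u,v fixed per line; w,z runs 00..11 left to right):
  rows 0-3 [u,v=00]: 0011  = hex 3
  rows 4-7 [u,v=01]: 0011  = hex 3
  rows 8-11 [u,v=10]: 1000  = hex 8
  rows 12-15 [u,v=11]: 1000  = hex 8
Counterexample vector (row 0 .. row 15) = 0011001110001000
Output column grouped in 4s = 0011 0011 1000 1000 = 0x3388
Convert to decimal digit by digit (value = value*16 + digit):
  3 -> 3
  3*16 + 3 = 51
  51*16 + 8 = 824
  824*16 + 8 = 13192
Decimal = 13192

13192


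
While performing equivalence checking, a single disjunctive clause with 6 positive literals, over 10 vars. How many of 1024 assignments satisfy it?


Step 1: Total=2^10=1024
Step 2: Unsat when all 6 false: 2^4=16
Step 3: Sat=1024-16=1008

1008


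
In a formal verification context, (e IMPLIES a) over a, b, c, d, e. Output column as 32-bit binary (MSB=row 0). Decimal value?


Formula: (e IMPLIES a) over a, b, c, d, e (32 rows)
Evaluate each row (bits = a,b,c,d,e, MSB first):
  row 0 [00000]: (0 IMPLIES 0) -> 1
  row 1 [00001]: (1 IMPLIES 0) -> 0
  row 2 [00010]: (0 IMPLIES 0) -> 1
  row 3 [00011]: (1 IMPLIES 0) -> 0
  row 4 [00100]: (0 IMPLIES 0) -> 1
  row 5 [00101]: (1 IMPLIES 0) -> 0
  row 6 [00110]: (0 IMPLIES 0) -> 1
  row 7 [00111]: (1 IMPLIES 0) -> 0
  row 8 [01000]: (0 IMPLIES 0) -> 1
  row 9 [01001]: (1 IMPLIES 0) -> 0
  row 10 [01010]: (0 IMPLIES 0) -> 1
  row 11 [01011]: (1 IMPLIES 0) -> 0
  row 12 [01100]: (0 IMPLIES 0) -> 1
  row 13 [01101]: (1 IMPLIES 0) -> 0
  row 14 [01110]: (0 IMPLIES 0) -> 1
  row 15 [01111]: (1 IMPLIES 0) -> 0
  row 16 [10000]: (0 IMPLIES 1) -> 1
  row 17 [10001]: (1 IMPLIES 1) -> 1
  row 18 [10010]: (0 IMPLIES 1) -> 1
  row 19 [10011]: (1 IMPLIES 1) -> 1
  row 20 [10100]: (0 IMPLIES 1) -> 1
  row 21 [10101]: (1 IMPLIES 1) -> 1
  row 22 [10110]: (0 IMPLIES 1) -> 1
  row 23 [10111]: (1 IMPLIES 1) -> 1
  row 24 [11000]: (0 IMPLIES 1) -> 1
  row 25 [11001]: (1 IMPLIES 1) -> 1
  row 26 [11010]: (0 IMPLIES 1) -> 1
  row 27 [11011]: (1 IMPLIES 1) -> 1
  row 28 [11100]: (0 IMPLIES 1) -> 1
  row 29 [11101]: (1 IMPLIES 1) -> 1
  row 30 [11110]: (0 IMPLIES 1) -> 1
  row 31 [11111]: (1 IMPLIES 1) -> 1
Full result column, 4 rows per line (a,b,c fixed per line; d,e runs 00..11 left to right):
  rows 0-3 [a,b,c=000]: 1010  = hex A
  rows 4-7 [a,b,c=001]: 1010  = hex A
  rows 8-11 [a,b,c=010]: 1010  = hex A
  rows 12-15 [a,b,c=011]: 1010  = hex A
  rows 16-19 [a,b,c=100]: 1111  = hex F
  rows 20-23 [a,b,c=101]: 1111  = hex F
  rows 24-27 [a,b,c=110]: 1111  = hex F
  rows 28-31 [a,b,c=111]: 1111  = hex F
Output column (row 0 .. row 31) = 10101010101010101111111111111111
Output column grouped in 4s = 1010 1010 1010 1010 1111 1111 1111 1111 = 0xAAAAFFFF
Convert to decimal digit by digit (value = value*16 + digit):
  A -> 10
  10*16 + 10 (A) = 170
  170*16 + 10 (A) = 2730
  2730*16 + 10 (A) = 43690
  43690*16 + 15 (F) = 699055
  699055*16 + 15 (F) = 11184895
  11184895*16 + 15 (F) = 178958335
  178958335*16 + 15 (F) = 2863333375
Decimal = 2863333375

2863333375


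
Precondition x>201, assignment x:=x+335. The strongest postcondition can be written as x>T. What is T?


Formula: sp(P, x:=E) = exists old_x. (x = E[old_x/x]) AND P[old_x/x] (old_x is the value of x before the assignment; eliminate old_x by solving x = E[old_x/x] for old_x)
Step 1: Precondition P: x>201, i.e. old_x > 201
Step 2: Assignment gives x = old_x + 335, so old_x = x - 335
Step 3: Substitute into P: x - 335 > 201
Step 4: Simplify: x > 201+335 = 536

536


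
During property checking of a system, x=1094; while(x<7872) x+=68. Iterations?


Step 1: x goes from 1094 toward 7872 by 68; the body runs while x<7872, so iterations = ceil((bound-start)/step)
Step 2: Distance=6778
Step 3: ceil(6778/68)=100

100


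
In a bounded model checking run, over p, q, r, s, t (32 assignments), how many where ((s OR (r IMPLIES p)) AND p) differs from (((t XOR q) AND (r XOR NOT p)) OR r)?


F1 = ((s OR (r IMPLIES p)) AND p)
F2 = (((t XOR q) AND (r XOR NOT p)) OR r)
Evaluate both on each of 32 rows (bits = p,q,r,s,t):
  row 0 [00000]: F1=0 F2=0 -> 0
  row 1 [00001]: F1=0 F2=1 (differ) -> 1
  row 2 [00010]: F1=0 F2=0 -> 0
  row 3 [00011]: F1=0 F2=1 (differ) -> 1
  row 4 [00100]: F1=0 F2=1 (differ) -> 1
  row 5 [00101]: F1=0 F2=1 (differ) -> 1
  row 6 [00110]: F1=0 F2=1 (differ) -> 1
  row 7 [00111]: F1=0 F2=1 (differ) -> 1
  row 8 [01000]: F1=0 F2=1 (differ) -> 1
  row 9 [01001]: F1=0 F2=0 -> 0
  row 10 [01010]: F1=0 F2=1 (differ) -> 1
  row 11 [01011]: F1=0 F2=0 -> 0
  row 12 [01100]: F1=0 F2=1 (differ) -> 1
  row 13 [01101]: F1=0 F2=1 (differ) -> 1
  row 14 [01110]: F1=0 F2=1 (differ) -> 1
  row 15 [01111]: F1=0 F2=1 (differ) -> 1
  row 16 [10000]: F1=1 F2=0 (differ) -> 1
  row 17 [10001]: F1=1 F2=0 (differ) -> 1
  row 18 [10010]: F1=1 F2=0 (differ) -> 1
  row 19 [10011]: F1=1 F2=0 (differ) -> 1
  row 20 [10100]: F1=1 F2=1 -> 0
  row 21 [10101]: F1=1 F2=1 -> 0
  row 22 [10110]: F1=1 F2=1 -> 0
  row 23 [10111]: F1=1 F2=1 -> 0
  row 24 [11000]: F1=1 F2=0 (differ) -> 1
  row 25 [11001]: F1=1 F2=0 (differ) -> 1
  row 26 [11010]: F1=1 F2=0 (differ) -> 1
  row 27 [11011]: F1=1 F2=0 (differ) -> 1
  row 28 [11100]: F1=1 F2=1 -> 0
  row 29 [11101]: F1=1 F2=1 -> 0
  row 30 [11110]: F1=1 F2=1 -> 0
  row 31 [11111]: F1=1 F2=1 -> 0
Full result column, 8 rows per line (p,q fixed per line; r,s,t runs 000..111 left to right):
  rows 0-7 [p,q=00]: 01011111  (ones: 6)
  rows 8-15 [p,q=01]: 10101111  (ones: 6)
  rows 16-23 [p,q=10]: 11110000  (ones: 4)
  rows 24-31 [p,q=11]: 11110000  (ones: 4)
Disagreements = 6+6+4+4 = 20

20


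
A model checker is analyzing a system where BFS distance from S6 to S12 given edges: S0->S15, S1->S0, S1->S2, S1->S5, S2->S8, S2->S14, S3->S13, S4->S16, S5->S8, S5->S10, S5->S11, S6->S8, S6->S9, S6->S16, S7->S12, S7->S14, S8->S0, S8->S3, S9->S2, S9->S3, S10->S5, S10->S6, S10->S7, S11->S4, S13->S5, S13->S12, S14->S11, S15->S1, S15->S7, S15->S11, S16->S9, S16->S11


BFS layer-by-layer from S6:
  dist 0: {S6}
  dist 1: {S8, S9, S16}
  dist 2: {S0, S2, S3, S11}
  dist 3: {S4, S13, S14, S15}
  dist 4: {S1, S5, S7, S12}
  -> S12 reached at distance 4
Shortest path length = 4

4


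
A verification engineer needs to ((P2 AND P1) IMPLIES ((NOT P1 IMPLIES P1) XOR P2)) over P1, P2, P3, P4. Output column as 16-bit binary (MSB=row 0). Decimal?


Formula: ((P2 AND P1) IMPLIES ((NOT P1 IMPLIES P1) XOR P2)) over P1, P2, P3, P4 (16 rows)
Evaluate each row (bits = P1,P2,P3,P4, MSB first):
  row 0 [0000]: ((0 AND 0) IMPLIES ((NOT 0 IMPLIES 0) XOR 0)) -> 1
  row 1 [0001]: ((0 AND 0) IMPLIES ((NOT 0 IMPLIES 0) XOR 0)) -> 1
  row 2 [0010]: ((0 AND 0) IMPLIES ((NOT 0 IMPLIES 0) XOR 0)) -> 1
  row 3 [0011]: ((0 AND 0) IMPLIES ((NOT 0 IMPLIES 0) XOR 0)) -> 1
  row 4 [0100]: ((1 AND 0) IMPLIES ((NOT 0 IMPLIES 0) XOR 1)) -> 1
  row 5 [0101]: ((1 AND 0) IMPLIES ((NOT 0 IMPLIES 0) XOR 1)) -> 1
  row 6 [0110]: ((1 AND 0) IMPLIES ((NOT 0 IMPLIES 0) XOR 1)) -> 1
  row 7 [0111]: ((1 AND 0) IMPLIES ((NOT 0 IMPLIES 0) XOR 1)) -> 1
  row 8 [1000]: ((0 AND 1) IMPLIES ((NOT 1 IMPLIES 1) XOR 0)) -> 1
  row 9 [1001]: ((0 AND 1) IMPLIES ((NOT 1 IMPLIES 1) XOR 0)) -> 1
  row 10 [1010]: ((0 AND 1) IMPLIES ((NOT 1 IMPLIES 1) XOR 0)) -> 1
  row 11 [1011]: ((0 AND 1) IMPLIES ((NOT 1 IMPLIES 1) XOR 0)) -> 1
  row 12 [1100]: ((1 AND 1) IMPLIES ((NOT 1 IMPLIES 1) XOR 1)) -> 0
  row 13 [1101]: ((1 AND 1) IMPLIES ((NOT 1 IMPLIES 1) XOR 1)) -> 0
  row 14 [1110]: ((1 AND 1) IMPLIES ((NOT 1 IMPLIES 1) XOR 1)) -> 0
  row 15 [1111]: ((1 AND 1) IMPLIES ((NOT 1 IMPLIES 1) XOR 1)) -> 0
Full result column, 4 rows per line (P1,P2 fixed per line; P3,P4 runs 00..11 left to right):
  rows 0-3 [P1,P2=00]: 1111  = hex F
  rows 4-7 [P1,P2=01]: 1111  = hex F
  rows 8-11 [P1,P2=10]: 1111  = hex F
  rows 12-15 [P1,P2=11]: 0000  = hex 0
Output column (row 0 .. row 15) = 1111111111110000
Output column grouped in 4s = 1111 1111 1111 0000 = 0xFFF0
Convert to decimal digit by digit (value = value*16 + digit):
  F -> 15
  15*16 + 15 (F) = 255
  255*16 + 15 (F) = 4095
  4095*16 + 0 = 65520
Decimal = 65520

65520


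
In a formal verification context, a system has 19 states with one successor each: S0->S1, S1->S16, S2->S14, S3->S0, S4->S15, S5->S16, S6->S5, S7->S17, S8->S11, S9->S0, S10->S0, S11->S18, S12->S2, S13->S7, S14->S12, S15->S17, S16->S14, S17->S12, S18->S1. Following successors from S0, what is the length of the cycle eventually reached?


Trace from S0 until a state repeats:
  S0 -> S1 -> S16 -> S14 -> S12 -> S2 -> S14
S14 first seen at step 3, revisited at step 6.
Cycle length = 6 - 3 = 3

3


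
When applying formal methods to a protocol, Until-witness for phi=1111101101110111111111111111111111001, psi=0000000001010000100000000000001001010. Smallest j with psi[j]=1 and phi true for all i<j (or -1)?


(phi U psi) at 0: need smallest j with psi[j]=1 and phi[i]=1 for all i in [0,j).
Scan from step 0:
  step 0: phi=1, psi=0 -> continue
  step 1: phi=1, psi=0 -> continue
  step 2: phi=1, psi=0 -> continue
  step 3: phi=1, psi=0 -> continue
  step 5: phi=0 -> phi-prefix broken from here
  step 9: psi=1 but phi already failed -> not a witness
  step 11: psi=1 but phi already failed -> not a witness
  step 16: psi=1 but phi already failed -> not a witness
  step 30: psi=1 but phi already failed -> not a witness
  step 33: psi=1 but phi already failed -> not a witness
  step 35: psi=1 but phi already failed -> not a witness
  end of trace: no witness -> -1
Witness step = -1

-1


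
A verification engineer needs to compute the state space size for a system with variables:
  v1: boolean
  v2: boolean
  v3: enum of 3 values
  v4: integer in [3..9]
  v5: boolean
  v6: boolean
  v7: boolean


State space = product of domain sizes of all variables.
Domain sizes:
  v1 (boolean): 2
  v2 (boolean): 2
  v3 (enum of 3 values): 3
  v4 (integer in [3..9]): 7
  v5 (boolean): 2
  v6 (boolean): 2
  v7 (boolean): 2
Product = 2 * 2 * 3 * 7 * 2 * 2 * 2 = 672

672


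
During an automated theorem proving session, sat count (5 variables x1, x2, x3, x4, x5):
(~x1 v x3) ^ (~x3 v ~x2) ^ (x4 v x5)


CNF with 3 clauses over 5 vars (32 assignments).
An assignment satisfies CNF iff every clause has >=1 true literal.
Check each row (bits = x1,x2,x3,x4,x5; clause T/F shown):
  row 0 [00000]: clauses=TTF -> 0
  row 1 [00001]: clauses=TTT -> 1
  row 2 [00010]: clauses=TTT -> 1
  row 3 [00011]: clauses=TTT -> 1
  row 4 [00100]: clauses=TTF -> 0
  row 5 [00101]: clauses=TTT -> 1
  row 6 [00110]: clauses=TTT -> 1
  row 7 [00111]: clauses=TTT -> 1
  row 8 [01000]: clauses=TTF -> 0
  row 9 [01001]: clauses=TTT -> 1
  row 10 [01010]: clauses=TTT -> 1
  row 11 [01011]: clauses=TTT -> 1
  row 12 [01100]: clauses=TFF -> 0
  row 13 [01101]: clauses=TFT -> 0
  row 14 [01110]: clauses=TFT -> 0
  row 15 [01111]: clauses=TFT -> 0
  row 16 [10000]: clauses=FTF -> 0
  row 17 [10001]: clauses=FTT -> 0
  row 18 [10010]: clauses=FTT -> 0
  row 19 [10011]: clauses=FTT -> 0
  row 20 [10100]: clauses=TTF -> 0
  row 21 [10101]: clauses=TTT -> 1
  row 22 [10110]: clauses=TTT -> 1
  row 23 [10111]: clauses=TTT -> 1
  row 24 [11000]: clauses=FTF -> 0
  row 25 [11001]: clauses=FTT -> 0
  row 26 [11010]: clauses=FTT -> 0
  row 27 [11011]: clauses=FTT -> 0
  row 28 [11100]: clauses=TFF -> 0
  row 29 [11101]: clauses=TFT -> 0
  row 30 [11110]: clauses=TFT -> 0
  row 31 [11111]: clauses=TFT -> 0
Full result column, 8 rows per line (x1,x2 fixed per line; x3,x4,x5 runs 000..111 left to right):
  rows 0-7 [x1,x2=00]: 01110111  (ones: 6)
  rows 8-15 [x1,x2=01]: 01110000  (ones: 3)
  rows 16-23 [x1,x2=10]: 00000111  (ones: 3)
  rows 24-31 [x1,x2=11]: 00000000  (ones: 0)
Satisfying assignments = 6+3+3+0 = 12

12


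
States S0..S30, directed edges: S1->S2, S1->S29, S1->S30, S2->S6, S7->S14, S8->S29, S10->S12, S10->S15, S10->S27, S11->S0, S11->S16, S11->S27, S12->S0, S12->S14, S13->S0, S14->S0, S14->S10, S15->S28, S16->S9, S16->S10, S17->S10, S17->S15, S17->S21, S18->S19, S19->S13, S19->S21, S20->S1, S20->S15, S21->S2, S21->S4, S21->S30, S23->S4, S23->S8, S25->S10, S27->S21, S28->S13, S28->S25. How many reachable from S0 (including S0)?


BFS from S0:
  layer 0: {S0}
Reachable set: {S0}
Count = 1

1


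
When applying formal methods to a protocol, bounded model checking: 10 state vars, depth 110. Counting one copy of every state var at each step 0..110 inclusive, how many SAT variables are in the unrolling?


BMC unrolls to depth k, creating one copy of each state var for steps 0..k.
Step count = 110 + 1 = 111 (steps 0 through 110)
Vars per step = 10
Total = 10 * 111 = 1110

1110


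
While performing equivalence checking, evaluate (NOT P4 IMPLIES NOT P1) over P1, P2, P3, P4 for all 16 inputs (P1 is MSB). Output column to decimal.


Formula: (NOT P4 IMPLIES NOT P1) over P1, P2, P3, P4 (16 rows)
Evaluate each row (bits = P1,P2,P3,P4, MSB first):
  row 0 [0000]: (NOT 0 IMPLIES NOT 0) -> 1
  row 1 [0001]: (NOT 1 IMPLIES NOT 0) -> 1
  row 2 [0010]: (NOT 0 IMPLIES NOT 0) -> 1
  row 3 [0011]: (NOT 1 IMPLIES NOT 0) -> 1
  row 4 [0100]: (NOT 0 IMPLIES NOT 0) -> 1
  row 5 [0101]: (NOT 1 IMPLIES NOT 0) -> 1
  row 6 [0110]: (NOT 0 IMPLIES NOT 0) -> 1
  row 7 [0111]: (NOT 1 IMPLIES NOT 0) -> 1
  row 8 [1000]: (NOT 0 IMPLIES NOT 1) -> 0
  row 9 [1001]: (NOT 1 IMPLIES NOT 1) -> 1
  row 10 [1010]: (NOT 0 IMPLIES NOT 1) -> 0
  row 11 [1011]: (NOT 1 IMPLIES NOT 1) -> 1
  row 12 [1100]: (NOT 0 IMPLIES NOT 1) -> 0
  row 13 [1101]: (NOT 1 IMPLIES NOT 1) -> 1
  row 14 [1110]: (NOT 0 IMPLIES NOT 1) -> 0
  row 15 [1111]: (NOT 1 IMPLIES NOT 1) -> 1
Full result column, 4 rows per line (P1,P2 fixed per line; P3,P4 runs 00..11 left to right):
  rows 0-3 [P1,P2=00]: 1111  = hex F
  rows 4-7 [P1,P2=01]: 1111  = hex F
  rows 8-11 [P1,P2=10]: 0101  = hex 5
  rows 12-15 [P1,P2=11]: 0101  = hex 5
Output column (row 0 .. row 15) = 1111111101010101
Output column grouped in 4s = 1111 1111 0101 0101 = 0xFF55
Convert to decimal digit by digit (value = value*16 + digit):
  F -> 15
  15*16 + 15 (F) = 255
  255*16 + 5 = 4085
  4085*16 + 5 = 65365
Decimal = 65365

65365


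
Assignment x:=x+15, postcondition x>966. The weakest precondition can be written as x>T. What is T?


Formula: wp(x:=E, P) = P[E/x] (substitute E for x in postcondition)
Step 1: Postcondition: x>966
Step 2: Substitute x+15 for x: x+15>966
Step 3: Solve for x: x > 966-15 = 951

951


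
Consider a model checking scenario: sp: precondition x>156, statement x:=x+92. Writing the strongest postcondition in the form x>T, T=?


Formula: sp(P, x:=E) = exists old_x. (x = E[old_x/x]) AND P[old_x/x] (old_x is the value of x before the assignment; eliminate old_x by solving x = E[old_x/x] for old_x)
Step 1: Precondition P: x>156, i.e. old_x > 156
Step 2: Assignment gives x = old_x + 92, so old_x = x - 92
Step 3: Substitute into P: x - 92 > 156
Step 4: Simplify: x > 156+92 = 248

248


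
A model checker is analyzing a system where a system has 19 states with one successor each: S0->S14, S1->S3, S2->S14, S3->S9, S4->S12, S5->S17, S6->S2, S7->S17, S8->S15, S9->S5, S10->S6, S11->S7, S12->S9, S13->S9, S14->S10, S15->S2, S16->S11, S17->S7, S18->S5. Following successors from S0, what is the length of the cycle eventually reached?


Trace from S0 until a state repeats:
  S0 -> S14 -> S10 -> S6 -> S2 -> S14
S14 first seen at step 1, revisited at step 5.
Cycle length = 5 - 1 = 4

4


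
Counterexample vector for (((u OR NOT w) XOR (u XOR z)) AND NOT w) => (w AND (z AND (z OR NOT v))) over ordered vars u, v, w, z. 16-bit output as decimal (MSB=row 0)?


F1 = (((u OR NOT w) XOR (u XOR z)) AND NOT w)
F2 = (w AND (z AND (z OR NOT v)))
Counterexample to F1=>F2 is where F1=1 and F2=0.
Evaluate each row (bits = u,v,w,z, MSB first):
  row 0 [0000]: F1=1 F2=0 -> F1&~F2 -> 1
  row 1 [0001]: F1=0 F2=0 -> F1&~F2 -> 0
  row 2 [0010]: F1=0 F2=0 -> F1&~F2 -> 0
  row 3 [0011]: F1=0 F2=1 -> F1&~F2 -> 0
  row 4 [0100]: F1=1 F2=0 -> F1&~F2 -> 1
  row 5 [0101]: F1=0 F2=0 -> F1&~F2 -> 0
  row 6 [0110]: F1=0 F2=0 -> F1&~F2 -> 0
  row 7 [0111]: F1=0 F2=1 -> F1&~F2 -> 0
  row 8 [1000]: F1=0 F2=0 -> F1&~F2 -> 0
  row 9 [1001]: F1=1 F2=0 -> F1&~F2 -> 1
  row 10 [1010]: F1=0 F2=0 -> F1&~F2 -> 0
  row 11 [1011]: F1=0 F2=1 -> F1&~F2 -> 0
  row 12 [1100]: F1=0 F2=0 -> F1&~F2 -> 0
  row 13 [1101]: F1=1 F2=0 -> F1&~F2 -> 1
  row 14 [1110]: F1=0 F2=0 -> F1&~F2 -> 0
  row 15 [1111]: F1=0 F2=1 -> F1&~F2 -> 0
Full result column, 4 rows per line (u,v fixed per line; w,z runs 00..11 left to right):
  rows 0-3 [u,v=00]: 1000  = hex 8
  rows 4-7 [u,v=01]: 1000  = hex 8
  rows 8-11 [u,v=10]: 0100  = hex 4
  rows 12-15 [u,v=11]: 0100  = hex 4
Counterexample vector (row 0 .. row 15) = 1000100001000100
Output column grouped in 4s = 1000 1000 0100 0100 = 0x8844
Convert to decimal digit by digit (value = value*16 + digit):
  8 -> 8
  8*16 + 8 = 136
  136*16 + 4 = 2180
  2180*16 + 4 = 34884
Decimal = 34884

34884


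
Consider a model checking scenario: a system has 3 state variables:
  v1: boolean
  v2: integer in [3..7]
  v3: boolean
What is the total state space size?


State space = product of domain sizes of all variables.
Domain sizes:
  v1 (boolean): 2
  v2 (integer in [3..7]): 5
  v3 (boolean): 2
Product = 2 * 5 * 2 = 20

20


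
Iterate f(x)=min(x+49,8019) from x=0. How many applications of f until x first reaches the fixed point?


Step 1: x=0, cap=8019, increment=49
Step 2: x grows by 49 each step until capped at 8019; fixed point is x=8019
Step 3: iterations = ceil(8019/49) = 164

164


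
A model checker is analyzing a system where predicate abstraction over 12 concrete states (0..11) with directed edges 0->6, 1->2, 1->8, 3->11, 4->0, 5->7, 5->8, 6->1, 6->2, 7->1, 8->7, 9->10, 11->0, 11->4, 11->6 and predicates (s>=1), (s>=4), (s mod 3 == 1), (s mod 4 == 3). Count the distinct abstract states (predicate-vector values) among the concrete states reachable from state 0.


BFS from 0:
Concrete reachable: {0, 1, 2, 6, 7, 8}
Abstract via predicates (s>=1), (s>=4), (s mod 3 == 1), (s mod 4 == 3):
  (0,0,0,0) <- {0}
  (1,0,0,0) <- {2}
  (1,0,1,0) <- {1}
  (1,1,0,0) <- {6, 8}
  (1,1,1,1) <- {7}
Distinct abstract states = 5

5


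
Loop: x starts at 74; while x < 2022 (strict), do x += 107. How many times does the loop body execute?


Step 1: x goes from 74 toward 2022 by 107; the body runs while x<2022, so iterations = ceil((bound-start)/step)
Step 2: Distance=1948
Step 3: ceil(1948/107)=19

19


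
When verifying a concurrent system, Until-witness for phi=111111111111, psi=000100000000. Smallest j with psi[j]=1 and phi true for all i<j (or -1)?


(phi U psi) at 0: need smallest j with psi[j]=1 and phi[i]=1 for all i in [0,j).
Scan from step 0:
  step 0: phi=1, psi=0 -> continue
  step 1: phi=1, psi=0 -> continue
  step 2: phi=1, psi=0 -> continue
  step 3: psi=1 and phi held for [0,3) -> witness found
Witness step = 3

3


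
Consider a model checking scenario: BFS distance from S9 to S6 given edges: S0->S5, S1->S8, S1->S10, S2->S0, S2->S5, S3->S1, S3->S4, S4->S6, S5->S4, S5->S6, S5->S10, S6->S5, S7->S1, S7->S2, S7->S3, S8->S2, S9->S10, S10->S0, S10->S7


BFS layer-by-layer from S9:
  dist 0: {S9}
  dist 1: {S10}
  dist 2: {S0, S7}
  dist 3: {S1, S2, S3, S5}
  dist 4: {S4, S6, S8}
  -> S6 reached at distance 4
Shortest path length = 4

4


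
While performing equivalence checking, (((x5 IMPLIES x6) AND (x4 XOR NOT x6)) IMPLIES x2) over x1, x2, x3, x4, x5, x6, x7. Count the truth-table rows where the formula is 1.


Formula: (((x5 IMPLIES x6) AND (x4 XOR NOT x6)) IMPLIES x2) over 7 vars (128 rows)
Evaluate each row (x1, x2, x3, x4, x5, x6, x7 as bits, MSB first):
  row 0 [0000000]: (((0 IMPLIES 0) AND (0 XOR NOT 0)) IMPLIES 0) -> 0
  row 1 [0000001]: (((0 IMPLIES 0) AND (0 XOR NOT 0)) IMPLIES 0) -> 0
  row 2 [0000010]: (((0 IMPLIES 1) AND (0 XOR NOT 1)) IMPLIES 0) -> 1
  row 3 [0000011]: (((0 IMPLIES 1) AND (0 XOR NOT 1)) IMPLIES 0) -> 1
  row 4 [0000100]: (((1 IMPLIES 0) AND (0 XOR NOT 0)) IMPLIES 0) -> 1
  (every remaining row is evaluated the same way; all 128 results are listed next)
Full result column, 8 rows per line (x1,x2,x3,x4 fixed per line; x5,x6,x7 runs 000..111 left to right):
  rows 0-7 [x1,x2,x3,x4=0000]: 00111111  (ones: 6)
  rows 8-15 [x1,x2,x3,x4=0001]: 11001100  (ones: 4)
  rows 16-23 [x1,x2,x3,x4=0010]: 00111111  (ones: 6)
  rows 24-31 [x1,x2,x3,x4=0011]: 11001100  (ones: 4)
  rows 32-39 [x1,x2,x3,x4=0100]: 11111111  (ones: 8)
  rows 40-47 [x1,x2,x3,x4=0101]: 11111111  (ones: 8)
  rows 48-55 [x1,x2,x3,x4=0110]: 11111111  (ones: 8)
  rows 56-63 [x1,x2,x3,x4=0111]: 11111111  (ones: 8)
  rows 64-71 [x1,x2,x3,x4=1000]: 00111111  (ones: 6)
  rows 72-79 [x1,x2,x3,x4=1001]: 11001100  (ones: 4)
  rows 80-87 [x1,x2,x3,x4=1010]: 00111111  (ones: 6)
  rows 88-95 [x1,x2,x3,x4=1011]: 11001100  (ones: 4)
  rows 96-103 [x1,x2,x3,x4=1100]: 11111111  (ones: 8)
  rows 104-111 [x1,x2,x3,x4=1101]: 11111111  (ones: 8)
  rows 112-119 [x1,x2,x3,x4=1110]: 11111111  (ones: 8)
  rows 120-127 [x1,x2,x3,x4=1111]: 11111111  (ones: 8)
Count of 1-rows = 6+4+6+4+8+8+8+8+6+4+6+4+8+8+8+8 = 104

104


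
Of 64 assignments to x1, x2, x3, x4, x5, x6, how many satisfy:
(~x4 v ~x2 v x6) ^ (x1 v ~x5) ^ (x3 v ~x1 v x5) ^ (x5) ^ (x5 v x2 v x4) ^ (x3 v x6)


CNF with 6 clauses over 6 vars (64 assignments).
An assignment satisfies CNF iff every clause has >=1 true literal.
Check each row (bits = x1,x2,x3,x4,x5,x6; clause T/F shown):
  row 0 [000000]: clauses=TTTFFF -> 0
  row 1 [000001]: clauses=TTTFFT -> 0
  row 2 [000010]: clauses=TFTTTF -> 0
  row 3 [000011]: clauses=TFTTTT -> 0
  row 4 [000100]: clauses=TTTFTF -> 0
  (every remaining row is evaluated the same way; all 64 results are listed next)
Full result column, 8 rows per line (x1,x2,x3 fixed per line; x4,x5,x6 runs 000..111 left to right):
  rows 0-7 [x1,x2,x3=000]: 00000000  (ones: 0)
  rows 8-15 [x1,x2,x3=001]: 00000000  (ones: 0)
  rows 16-23 [x1,x2,x3=010]: 00000000  (ones: 0)
  rows 24-31 [x1,x2,x3=011]: 00000000  (ones: 0)
  rows 32-39 [x1,x2,x3=100]: 00010001  (ones: 2)
  rows 40-47 [x1,x2,x3=101]: 00110011  (ones: 4)
  rows 48-55 [x1,x2,x3=110]: 00010001  (ones: 2)
  rows 56-63 [x1,x2,x3=111]: 00110001  (ones: 3)
Satisfying assignments = 0+0+0+0+2+4+2+3 = 11

11
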